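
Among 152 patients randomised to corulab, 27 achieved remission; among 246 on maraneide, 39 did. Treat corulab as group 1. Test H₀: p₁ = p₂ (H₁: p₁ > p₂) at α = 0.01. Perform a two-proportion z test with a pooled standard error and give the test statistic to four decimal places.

z = 0.4976

p̂₁ = 27/152 ≈ 0.177632, p̂₂ = 39/246 ≈ 0.158537.
Pooled p̂ = (27+39)/(152+246) = 66/398 = 0.165829.
SE = √(p̂(1−p̂)(1/n₁+1/n₂)) = √(0.165829·0.834171·0.010644) = √(0.00147238) = 0.038372.
z = (0.177632 − 0.158537)/0.038372 = 0.019095/0.038372 = 0.4976.
p-value = P(Z > 0.498) ≈ 0.3094, so at α = 0.01 we fail to reject H₀.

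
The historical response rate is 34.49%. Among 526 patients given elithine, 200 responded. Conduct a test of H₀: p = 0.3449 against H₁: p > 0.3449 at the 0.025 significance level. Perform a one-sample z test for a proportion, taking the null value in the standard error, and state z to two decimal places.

z = 1.70

p̂ = 200/526 ≈ 0.38023.
Standard error under H₀: √(0.3449×0.6551/526) = 0.02073.
z = (0.38023 − 0.3449)/0.02073 = 0.03533/0.02073 = 1.70.
p-value = P(Z > 1.705) ≈ 0.0441; since p > α = 0.025, fail to reject H₀.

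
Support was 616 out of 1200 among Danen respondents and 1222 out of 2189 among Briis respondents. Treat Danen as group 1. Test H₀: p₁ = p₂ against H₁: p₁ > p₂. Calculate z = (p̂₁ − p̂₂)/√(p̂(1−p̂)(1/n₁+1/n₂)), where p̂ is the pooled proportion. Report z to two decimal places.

p̂₁ = 616/1200 ≈ 0.5133, p̂₂ = 1222/2189 ≈ 0.5582.
Pooled p̂ = (616+1222)/(1200+2189) = 1838/3389 = 0.5423.
SE = √(p̂(1−p̂)(1/n₁+1/n₂)) = √(0.5423·0.4577·0.00129016) = √(0.000320228) = 0.0179.
z = (0.5133 − 0.5582)/0.0179 = -0.0449/0.0179 = -2.51.
p-value = P(Z > -2.510) ≈ 0.9940.

z = -2.51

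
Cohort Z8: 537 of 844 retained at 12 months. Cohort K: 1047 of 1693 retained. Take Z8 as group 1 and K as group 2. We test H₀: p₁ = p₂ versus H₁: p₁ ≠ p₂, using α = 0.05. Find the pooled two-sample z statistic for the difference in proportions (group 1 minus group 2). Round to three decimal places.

p̂₁ = 537/844 = 0.63626, p̂₂ = 1047/1693 = 0.61843.
Pooled p̂ = (537+1047)/(844+1693) = 1584/2537 = 0.62436.
SE = √(0.234535 × 0.0017755) = 0.02041.
z = (0.63626 − 0.61843)/0.02041 = 0.01783/0.02041 = 0.874.
Two-sided p-value ≈ 2·Φ(−0.874) = 0.3823; since p > α = 0.05, fail to reject H₀.

z = 0.874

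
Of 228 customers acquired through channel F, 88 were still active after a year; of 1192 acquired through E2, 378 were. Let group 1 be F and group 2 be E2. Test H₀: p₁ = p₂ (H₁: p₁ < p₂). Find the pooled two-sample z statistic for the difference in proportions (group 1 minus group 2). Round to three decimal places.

z = 2.029

p̂₁ = 88/228 ≈ 0.38596, p̂₂ = 378/1192 ≈ 0.31711.
Pooled p̂ = (88+378)/(228+1192) = 466/1420 = 0.32817.
SE = √(p̂(1−p̂)(1/n₁+1/n₂)) = √(0.32817·0.67183·0.00522489) = √(0.00115195) = 0.03394.
z = (0.38596 − 0.31711)/0.03394 = 0.06885/0.03394 = 2.029.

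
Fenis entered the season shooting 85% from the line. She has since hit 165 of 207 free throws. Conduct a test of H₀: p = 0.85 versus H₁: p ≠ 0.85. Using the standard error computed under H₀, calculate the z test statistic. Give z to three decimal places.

p̂ = 165/207 ≈ 0.79710.
Under H₀, SE = √(0.85·0.15/207) = √(0.000615942) = 0.02482.
z = (0.79710 − 0.85)/0.02482 = -0.05290/0.02482 = -2.131.
p-value = 2·P(Z > 2.131) ≈ 0.0331.

z = -2.131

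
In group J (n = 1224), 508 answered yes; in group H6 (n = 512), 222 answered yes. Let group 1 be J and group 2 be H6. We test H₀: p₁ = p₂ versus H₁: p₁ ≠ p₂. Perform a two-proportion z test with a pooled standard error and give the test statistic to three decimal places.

z = -0.714

p̂₁ = 508/1224 = 0.41503, p̂₂ = 222/512 = 0.43359.
Pooled p̂ = (508+222)/(1224+512) = 730/1736 = 0.42051.
SE = √(0.243681 × 0.00277012) = 0.02598.
z = (0.41503 − 0.43359)/0.02598 = -0.01856/0.02598 = -0.714.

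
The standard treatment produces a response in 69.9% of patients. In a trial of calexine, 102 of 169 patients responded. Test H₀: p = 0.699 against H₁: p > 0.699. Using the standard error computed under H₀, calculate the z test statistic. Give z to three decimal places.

p̂ = 102/169 = 0.60355.
SE = √(p₀(1−p₀)/n) = √(0.2104/169) = 0.03528.
z = (0.60355 − 0.699)/0.03528 = -0.09545/0.03528 = -2.705.

z = -2.705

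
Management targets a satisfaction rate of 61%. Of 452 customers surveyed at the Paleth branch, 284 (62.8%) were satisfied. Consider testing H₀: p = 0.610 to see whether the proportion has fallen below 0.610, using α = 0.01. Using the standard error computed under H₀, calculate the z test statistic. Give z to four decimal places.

p̂ = 284/452 = 0.628319.
Under H₀, SE = √(0.61·0.39/452) = √(0.000526327) = 0.022942.
z = (0.628319 − 0.61)/0.022942 = 0.018319/0.022942 = 0.7985.
p-value = P(Z < 0.798) ≈ 0.7877; since p > α = 0.01, fail to reject H₀.

z = 0.7985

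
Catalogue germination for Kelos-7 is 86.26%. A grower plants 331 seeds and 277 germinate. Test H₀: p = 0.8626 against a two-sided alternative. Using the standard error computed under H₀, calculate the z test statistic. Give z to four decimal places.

p̂ = 277/331 ≈ 0.836858.
Standard error under H₀: √(0.8626×0.1374/331) = 0.018923.
z = (0.836858 − 0.8626)/0.018923 = -0.025742/0.018923 = -1.3604.
Two-sided p-value ≈ 2·Φ(−1.360) = 0.1737.

z = -1.3604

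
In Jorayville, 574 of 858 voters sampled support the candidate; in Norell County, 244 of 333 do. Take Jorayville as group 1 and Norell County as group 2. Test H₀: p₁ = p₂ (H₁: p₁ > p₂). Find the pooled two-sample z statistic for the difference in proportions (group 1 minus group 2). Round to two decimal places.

p̂₁ = 574/858 ≈ 0.6690, p̂₂ = 244/333 ≈ 0.7327.
Pooled p̂ = (574+244)/(858+333) = 818/1191 = 0.6868.
SE = √(0.215099 × 0.0041685) = 0.0299.
z = (0.6690 − 0.7327)/0.0299 = -0.0637/0.0299 = -2.13.

z = -2.13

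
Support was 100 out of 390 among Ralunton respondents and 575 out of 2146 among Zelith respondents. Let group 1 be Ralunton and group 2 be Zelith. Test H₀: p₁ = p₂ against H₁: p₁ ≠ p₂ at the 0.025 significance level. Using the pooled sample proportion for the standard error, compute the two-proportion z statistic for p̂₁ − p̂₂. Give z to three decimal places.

p̂₁ = 100/390 = 0.25641, p̂₂ = 575/2146 = 0.26794.
Pooled p̂ = (100+575)/(390+2146) = 675/2536 = 0.26617.
SE = √(0.195322 × 0.00303009) = 0.02433.
z = (0.25641 − 0.26794)/0.02433 = -0.01153/0.02433 = -0.474.
p-value = 2·P(Z > 0.474) ≈ 0.6355. With α = 0.025, fail to reject H₀.

z = -0.474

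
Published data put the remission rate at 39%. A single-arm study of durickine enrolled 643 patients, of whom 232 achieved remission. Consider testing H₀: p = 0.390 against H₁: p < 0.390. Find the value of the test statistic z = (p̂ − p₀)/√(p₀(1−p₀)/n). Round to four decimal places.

p̂ = 232/643 = 0.360809.
Standard error under H₀: √(0.39×0.61/643) = 0.019235.
z = (0.360809 − 0.39)/0.019235 = -0.029191/0.019235 = -1.5176.

z = -1.5176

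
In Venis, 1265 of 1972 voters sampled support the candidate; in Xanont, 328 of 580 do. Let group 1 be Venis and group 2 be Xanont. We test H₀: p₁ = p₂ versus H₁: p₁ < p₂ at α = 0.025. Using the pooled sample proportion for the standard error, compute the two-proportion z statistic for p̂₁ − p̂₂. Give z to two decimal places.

z = 3.32

p̂₁ = 1265/1972 ≈ 0.6415, p̂₂ = 328/580 ≈ 0.5655.
Pooled p̂ = (1265+328)/(1972+580) = 1593/2552 = 0.6242.
SE = √(p̂(1−p̂)(1/n₁+1/n₂)) = √(0.6242·0.3758·0.00223124) = √(0.000523382) = 0.0229.
z = (0.6415 − 0.5655)/0.0229 = 0.0760/0.0229 = 3.32.
p-value = P(Z < 3.320) ≈ 0.9996, so at α = 0.025 we fail to reject H₀.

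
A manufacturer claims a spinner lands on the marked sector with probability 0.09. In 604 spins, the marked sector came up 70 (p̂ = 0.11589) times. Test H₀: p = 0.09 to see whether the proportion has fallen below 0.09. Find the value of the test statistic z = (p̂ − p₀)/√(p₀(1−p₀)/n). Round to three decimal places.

p̂ = 70/604 = 0.11589.
Under H₀, SE = √(0.09·0.91/604) = √(0.000135596) = 0.01164.
z = (0.11589 − 0.09)/0.01164 = 0.02589/0.01164 = 2.224.
p-value = P(Z < 2.224) ≈ 0.9869.

z = 2.224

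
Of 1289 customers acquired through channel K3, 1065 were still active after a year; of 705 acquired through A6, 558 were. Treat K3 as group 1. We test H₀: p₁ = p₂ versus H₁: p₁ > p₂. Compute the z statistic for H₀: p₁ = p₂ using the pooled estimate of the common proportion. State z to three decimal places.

p̂₁ = 1065/1289 ≈ 0.82622, p̂₂ = 558/705 ≈ 0.79149.
Pooled p̂ = (1065+558)/(1289+705) = 1623/1994 = 0.81394.
SE = √(p̂(1−p̂)(1/n₁+1/n₂)) = √(0.81394·0.18606·0.00219423) = √(0.000332296) = 0.01823.
z = (0.82622 − 0.79149)/0.01823 = 0.03473/0.01823 = 1.905.
p-value = P(Z > 1.905) ≈ 0.0284.

z = 1.905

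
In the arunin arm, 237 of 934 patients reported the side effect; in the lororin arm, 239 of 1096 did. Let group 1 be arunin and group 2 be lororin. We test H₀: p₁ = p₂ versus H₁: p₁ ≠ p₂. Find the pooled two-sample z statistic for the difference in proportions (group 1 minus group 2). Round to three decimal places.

p̂₁ = 237/934 = 0.25375, p̂₂ = 239/1096 = 0.21807.
Pooled p̂ = (237+239)/(934+1096) = 476/2030 = 0.23448.
SE = √(0.179501 × 0.00198307) = 0.01887.
z = (0.25375 − 0.21807)/0.01887 = 0.03568/0.01887 = 1.891.
p-value = 2·P(Z > 1.891) ≈ 0.0586.

z = 1.891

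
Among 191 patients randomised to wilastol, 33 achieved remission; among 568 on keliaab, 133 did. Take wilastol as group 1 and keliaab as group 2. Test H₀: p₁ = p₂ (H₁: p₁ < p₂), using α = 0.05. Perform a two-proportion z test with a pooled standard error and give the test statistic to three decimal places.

p̂₁ = 33/191 = 0.17277, p̂₂ = 133/568 = 0.23415.
Pooled p̂ = (33+133)/(191+568) = 166/759 = 0.21871.
SE = √(0.170875 × 0.00699617) = 0.03458.
z = (0.17277 − 0.23415)/0.03458 = -0.06138/0.03458 = -1.775.
p-value = P(Z < -1.775) ≈ 0.0379, so at α = 0.05 we reject H₀.

z = -1.775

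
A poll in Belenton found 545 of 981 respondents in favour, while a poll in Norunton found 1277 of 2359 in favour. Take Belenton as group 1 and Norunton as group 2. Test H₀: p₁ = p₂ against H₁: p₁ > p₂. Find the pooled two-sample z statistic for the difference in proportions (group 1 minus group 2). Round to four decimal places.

z = 0.7520

p̂₁ = 545/981 ≈ 0.555556, p̂₂ = 1277/2359 ≈ 0.541331.
Pooled p̂ = (545+1277)/(981+2359) = 1822/3340 = 0.545509.
SE = √(0.247929 × 0.00144328) = 0.018916.
z = (0.555556 − 0.541331)/0.018916 = 0.014225/0.018916 = 0.7520.
p-value = P(Z > 0.752) ≈ 0.2260.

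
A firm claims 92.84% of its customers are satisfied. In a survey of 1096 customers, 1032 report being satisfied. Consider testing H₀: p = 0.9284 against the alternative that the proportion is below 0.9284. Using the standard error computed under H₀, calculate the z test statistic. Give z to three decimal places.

p̂ = 1032/1096 = 0.94161.
Under H₀, SE = √(0.9284·0.0716/1096) = √(6.06509e-05) = 0.00779.
z = (0.94161 − 0.9284)/0.00779 = 0.01321/0.00779 = 1.696.

z = 1.696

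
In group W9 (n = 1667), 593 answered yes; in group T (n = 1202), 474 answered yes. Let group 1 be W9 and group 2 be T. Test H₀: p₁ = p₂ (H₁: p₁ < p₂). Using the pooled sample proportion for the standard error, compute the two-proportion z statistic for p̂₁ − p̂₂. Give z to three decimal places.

z = -2.111

p̂₁ = 593/1667 = 0.35573, p̂₂ = 474/1202 = 0.39434.
Pooled p̂ = (593+474)/(1667+1202) = 1067/2869 = 0.37191.
SE = √(p̂(1−p̂)(1/n₁+1/n₂)) = √(0.37191·0.62809·0.00143183) = √(0.000334463) = 0.01829.
z = (0.35573 − 0.39434)/0.01829 = -0.03861/0.01829 = -2.111.
p-value = P(Z < -2.111) ≈ 0.0174.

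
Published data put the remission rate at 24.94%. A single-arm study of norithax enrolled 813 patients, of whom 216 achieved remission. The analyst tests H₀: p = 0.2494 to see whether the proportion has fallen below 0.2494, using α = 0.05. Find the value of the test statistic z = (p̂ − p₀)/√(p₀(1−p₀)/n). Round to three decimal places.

p̂ = 216/813 = 0.26568.
Under H₀, SE = √(0.2494·0.7506/813) = √(0.000230258) = 0.01517.
z = (0.26568 − 0.2494)/0.01517 = 0.01628/0.01517 = 1.073.
p-value = P(Z < 1.073) ≈ 0.8584. With α = 0.05, fail to reject H₀.

z = 1.073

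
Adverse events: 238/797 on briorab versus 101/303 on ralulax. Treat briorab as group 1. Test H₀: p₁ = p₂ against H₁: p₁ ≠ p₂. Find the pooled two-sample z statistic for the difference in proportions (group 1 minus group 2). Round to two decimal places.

p̂₁ = 238/797 ≈ 0.2986, p̂₂ = 101/303 ≈ 0.3333.
Pooled p̂ = (238+101)/(797+303) = 339/1100 = 0.3082.
SE = √(p̂(1−p̂)(1/n₁+1/n₂)) = √(0.3082·0.6918·0.00455504) = √(0.00097116) = 0.0312.
z = (0.2986 − 0.3333)/0.0312 = -0.0347/0.0312 = -1.11.
Two-sided p-value ≈ 2·Φ(−1.114) = 0.2653.

z = -1.11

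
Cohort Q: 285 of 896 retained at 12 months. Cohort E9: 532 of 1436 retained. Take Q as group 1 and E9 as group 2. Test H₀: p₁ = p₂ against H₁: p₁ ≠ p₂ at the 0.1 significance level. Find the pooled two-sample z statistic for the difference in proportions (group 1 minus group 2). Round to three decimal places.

z = -2.580

p̂₁ = 285/896 = 0.31808, p̂₂ = 532/1436 = 0.37047.
Pooled p̂ = (285+532)/(896+1436) = 817/2332 = 0.35034.
SE = √(0.227603 × 0.00181245) = 0.02031.
z = (0.31808 − 0.37047)/0.02031 = -0.05239/0.02031 = -2.580.
Two-sided p-value ≈ 2·Φ(−2.580) = 0.0099, so at α = 0.1 we reject H₀.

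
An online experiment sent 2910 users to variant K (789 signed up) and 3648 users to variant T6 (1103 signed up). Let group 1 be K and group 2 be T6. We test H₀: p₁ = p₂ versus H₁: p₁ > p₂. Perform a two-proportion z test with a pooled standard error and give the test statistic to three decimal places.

z = -2.773

p̂₁ = 789/2910 ≈ 0.271134, p̂₂ = 1103/3648 ≈ 0.302357.
Pooled p̂ = (789+1103)/(2910+3648) = 1892/6558 = 0.288503.
SE = √(0.205269 × 0.000617765) = 0.011261.
z = (0.271134 − 0.302357)/0.011261 = -0.031223/0.011261 = -2.773.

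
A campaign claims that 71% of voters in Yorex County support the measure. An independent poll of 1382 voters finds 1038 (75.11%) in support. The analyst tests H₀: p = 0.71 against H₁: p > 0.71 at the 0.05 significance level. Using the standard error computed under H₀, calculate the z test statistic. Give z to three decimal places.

p̂ = 1038/1382 = 0.751085.
Standard error under H₀: √(0.71×0.29/1382) = 0.012206.
z = (0.751085 − 0.71)/0.012206 = 0.041085/0.012206 = 3.366.
p-value = P(Z > 3.366) ≈ 0.0004, so at α = 0.05 we reject H₀.

z = 3.366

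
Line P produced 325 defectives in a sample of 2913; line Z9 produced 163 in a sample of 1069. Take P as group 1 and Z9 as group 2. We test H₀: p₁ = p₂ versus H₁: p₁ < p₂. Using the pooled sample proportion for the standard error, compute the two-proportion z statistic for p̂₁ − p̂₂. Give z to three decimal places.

z = -3.489

p̂₁ = 325/2913 = 0.111569, p̂₂ = 163/1069 = 0.152479.
Pooled p̂ = (325+163)/(2913+1069) = 488/3982 = 0.122551.
SE = √(p̂(1−p̂)(1/n₁+1/n₂)) = √(0.122551·0.877449·0.00127874) = √(0.000137507) = 0.011726.
z = (0.111569 − 0.152479)/0.011726 = -0.040910/0.011726 = -3.489.
p-value = P(Z < -3.489) ≈ 0.0002.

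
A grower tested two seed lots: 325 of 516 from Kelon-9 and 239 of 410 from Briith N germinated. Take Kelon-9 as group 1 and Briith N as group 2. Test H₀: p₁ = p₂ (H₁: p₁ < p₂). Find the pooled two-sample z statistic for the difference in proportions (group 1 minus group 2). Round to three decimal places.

p̂₁ = 325/516 = 0.62984, p̂₂ = 239/410 = 0.58293.
Pooled p̂ = (325+239)/(516+410) = 564/926 = 0.60907.
SE = √(p̂(1−p̂)(1/n₁+1/n₂)) = √(0.60907·0.39093·0.00437701) = √(0.00104218) = 0.03228.
z = (0.62984 − 0.58293)/0.03228 = 0.04691/0.03228 = 1.453.
p-value = P(Z < 1.453) ≈ 0.9269.

z = 1.453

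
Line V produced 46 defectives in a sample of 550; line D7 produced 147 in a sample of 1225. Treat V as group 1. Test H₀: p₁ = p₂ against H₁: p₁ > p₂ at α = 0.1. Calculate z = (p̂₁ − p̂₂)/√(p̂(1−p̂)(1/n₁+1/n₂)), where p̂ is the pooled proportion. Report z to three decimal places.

p̂₁ = 46/550 ≈ 0.083636, p̂₂ = 147/1225 ≈ 0.120000.
Pooled p̂ = (46+147)/(550+1225) = 193/1775 = 0.108732.
SE = √(0.0969097 × 0.00263451) = 0.015978.
z = (0.083636 − 0.120000)/0.015978 = -0.036364/0.015978 = -2.276.
p-value = P(Z > -2.276) ≈ 0.9886. With α = 0.1, fail to reject H₀.

z = -2.276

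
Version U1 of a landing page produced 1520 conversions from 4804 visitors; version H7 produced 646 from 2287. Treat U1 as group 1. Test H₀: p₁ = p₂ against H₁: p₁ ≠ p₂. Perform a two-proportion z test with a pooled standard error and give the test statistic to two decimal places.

z = 2.90

p̂₁ = 1520/4804 = 0.3164, p̂₂ = 646/2287 = 0.2825.
Pooled p̂ = (1520+646)/(4804+2287) = 2166/7091 = 0.3055.
SE = √(p̂(1−p̂)(1/n₁+1/n₂)) = √(0.3055·0.6945·0.000645414) = √(0.000136927) = 0.0117.
z = (0.3164 − 0.2825)/0.0117 = 0.0339/0.0117 = 2.90.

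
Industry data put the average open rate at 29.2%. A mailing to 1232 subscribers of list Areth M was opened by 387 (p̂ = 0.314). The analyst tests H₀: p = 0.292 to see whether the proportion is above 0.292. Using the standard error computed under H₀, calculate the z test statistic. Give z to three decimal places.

p̂ = 387/1232 ≈ 0.31412.
SE = √(p₀(1−p₀)/n) = √(0.20674/1232) = 0.01295.
z = (0.31412 − 0.292)/0.01295 = 0.02212/0.01295 = 1.708.

z = 1.708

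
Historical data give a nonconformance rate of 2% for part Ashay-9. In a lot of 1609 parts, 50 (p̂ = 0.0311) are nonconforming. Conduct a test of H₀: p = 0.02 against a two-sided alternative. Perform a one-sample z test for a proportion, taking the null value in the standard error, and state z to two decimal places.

p̂ = 50/1609 = 0.0311.
Under H₀, SE = √(0.02·0.98/1609) = √(1.21815e-05) = 0.0035.
z = (0.0311 − 0.02)/0.0035 = 0.0111/0.0035 = 3.17.
Two-sided p-value ≈ 2·Φ(−3.173) = 0.0015.

z = 3.17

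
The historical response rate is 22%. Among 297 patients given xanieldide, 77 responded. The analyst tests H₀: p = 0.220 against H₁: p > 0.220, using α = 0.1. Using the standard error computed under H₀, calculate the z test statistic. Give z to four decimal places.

p̂ = 77/297 ≈ 0.259259.
Standard error under H₀: √(0.22×0.78/297) = 0.024037.
z = (0.259259 − 0.22)/0.024037 = 0.039259/0.024037 = 1.6333.
p-value = P(Z > 1.633) ≈ 0.0512; since p < α = 0.1, reject H₀.

z = 1.6333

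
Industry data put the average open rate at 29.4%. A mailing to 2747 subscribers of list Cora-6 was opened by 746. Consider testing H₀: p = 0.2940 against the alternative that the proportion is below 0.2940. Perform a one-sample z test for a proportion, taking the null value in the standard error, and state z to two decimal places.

z = -2.58

p̂ = 746/2747 ≈ 0.27157.
Standard error under H₀: √(0.294×0.706/2747) = 0.00869.
z = (0.27157 − 0.294)/0.00869 = -0.02243/0.00869 = -2.58.
p-value = P(Z < -2.580) ≈ 0.0049.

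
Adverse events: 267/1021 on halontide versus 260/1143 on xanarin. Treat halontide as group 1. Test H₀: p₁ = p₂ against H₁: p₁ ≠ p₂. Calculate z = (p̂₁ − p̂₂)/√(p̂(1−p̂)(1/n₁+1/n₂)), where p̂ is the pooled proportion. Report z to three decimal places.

p̂₁ = 267/1021 ≈ 0.26151, p̂₂ = 260/1143 ≈ 0.22747.
Pooled p̂ = (267+260)/(1021+1143) = 527/2164 = 0.24353.
SE = √(p̂(1−p̂)(1/n₁+1/n₂)) = √(0.24353·0.75647·0.00185432) = √(0.00034161) = 0.01848.
z = (0.26151 − 0.22747)/0.01848 = 0.03404/0.01848 = 1.842.
p-value = 2·P(Z > 1.842) ≈ 0.0655.

z = 1.842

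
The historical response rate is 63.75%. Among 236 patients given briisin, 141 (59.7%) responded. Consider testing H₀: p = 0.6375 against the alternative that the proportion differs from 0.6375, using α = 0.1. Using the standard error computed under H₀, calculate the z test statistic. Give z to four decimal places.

z = -1.2796

p̂ = 141/236 ≈ 0.597458.
SE = √(p₀(1−p₀)/n) = √(0.23109/236) = 0.031292.
z = (0.597458 − 0.6375)/0.031292 = -0.040042/0.031292 = -1.2796.
Two-sided p-value ≈ 2·Φ(−1.280) = 0.2007; since p > α = 0.1, fail to reject H₀.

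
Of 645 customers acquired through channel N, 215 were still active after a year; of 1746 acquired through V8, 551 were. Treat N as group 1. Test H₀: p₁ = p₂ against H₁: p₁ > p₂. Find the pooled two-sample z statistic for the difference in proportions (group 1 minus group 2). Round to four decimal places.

z = 0.8258

p̂₁ = 215/645 ≈ 0.333333, p̂₂ = 551/1746 ≈ 0.315578.
Pooled p̂ = (215+551)/(645+1746) = 766/2391 = 0.320368.
SE = √(0.217732 × 0.00212313) = 0.021501.
z = (0.333333 − 0.315578)/0.021501 = 0.017755/0.021501 = 0.8258.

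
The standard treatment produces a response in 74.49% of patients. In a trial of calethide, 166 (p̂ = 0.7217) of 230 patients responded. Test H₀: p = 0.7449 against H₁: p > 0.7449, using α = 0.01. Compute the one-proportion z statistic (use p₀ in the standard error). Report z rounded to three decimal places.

z = -0.806

p̂ = 166/230 ≈ 0.72174.
Under H₀, SE = √(0.7449·0.2551/230) = √(0.000826191) = 0.02874.
z = (0.72174 − 0.7449)/0.02874 = -0.02316/0.02874 = -0.806.
p-value = P(Z > -0.806) ≈ 0.7898, so at α = 0.01 we fail to reject H₀.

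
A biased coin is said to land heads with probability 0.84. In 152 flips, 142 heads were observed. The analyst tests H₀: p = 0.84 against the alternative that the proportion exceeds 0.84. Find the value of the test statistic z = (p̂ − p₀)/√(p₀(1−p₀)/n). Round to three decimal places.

p̂ = 142/152 ≈ 0.93421.
Under H₀, SE = √(0.84·0.16/152) = √(0.000884211) = 0.02974.
z = (0.93421 − 0.84)/0.02974 = 0.09421/0.02974 = 3.168.
p-value = P(Z > 3.168) ≈ 0.0008.

z = 3.168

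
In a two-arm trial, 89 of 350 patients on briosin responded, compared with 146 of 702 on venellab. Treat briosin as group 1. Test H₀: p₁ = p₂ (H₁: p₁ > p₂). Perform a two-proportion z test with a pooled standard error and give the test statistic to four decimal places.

z = 1.6991

p̂₁ = 89/350 = 0.2542857, p̂₂ = 146/702 = 0.2079772.
Pooled p̂ = (89+146)/(350+702) = 235/1052 = 0.2233840.
SE = √(p̂(1−p̂)(1/n₁+1/n₂)) = √(0.2233840·0.7766160·0.00428164) = √(0.000742795) = 0.0272543.
z = (0.2542857 − 0.2079772)/0.0272543 = 0.0463085/0.0272543 = 1.6991.
p-value = P(Z > 1.699) ≈ 0.0446.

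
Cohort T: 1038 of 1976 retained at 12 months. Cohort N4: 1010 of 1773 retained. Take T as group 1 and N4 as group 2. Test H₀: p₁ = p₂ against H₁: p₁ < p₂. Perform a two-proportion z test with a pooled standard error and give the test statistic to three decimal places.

z = -2.723

p̂₁ = 1038/1976 = 0.52530, p̂₂ = 1010/1773 = 0.56966.
Pooled p̂ = (1038+1010)/(1976+1773) = 2048/3749 = 0.54628.
SE = √(0.247858 × 0.00107009) = 0.01629.
z = (0.52530 − 0.56966)/0.01629 = -0.04436/0.01629 = -2.723.
p-value = P(Z < -2.723) ≈ 0.0032.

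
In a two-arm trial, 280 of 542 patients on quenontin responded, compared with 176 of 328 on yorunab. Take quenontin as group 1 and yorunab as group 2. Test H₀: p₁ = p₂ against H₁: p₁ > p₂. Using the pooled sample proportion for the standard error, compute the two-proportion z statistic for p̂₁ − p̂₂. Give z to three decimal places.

p̂₁ = 280/542 = 0.51661, p̂₂ = 176/328 = 0.53659.
Pooled p̂ = (280+176)/(542+328) = 456/870 = 0.52414.
SE = √(p̂(1−p̂)(1/n₁+1/n₂)) = √(0.52414·0.47586·0.0048938) = √(0.0012206) = 0.03494.
z = (0.51661 − 0.53659)/0.03494 = -0.01998/0.03494 = -0.572.
p-value = P(Z > -0.572) ≈ 0.7163.

z = -0.572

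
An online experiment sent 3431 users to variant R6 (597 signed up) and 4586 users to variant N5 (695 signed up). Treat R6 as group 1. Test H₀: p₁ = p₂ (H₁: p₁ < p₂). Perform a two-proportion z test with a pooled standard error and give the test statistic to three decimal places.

p̂₁ = 597/3431 ≈ 0.17400, p̂₂ = 695/4586 ≈ 0.15155.
Pooled p̂ = (597+695)/(3431+4586) = 1292/8017 = 0.16116.
SE = √(p̂(1−p̂)(1/n₁+1/n₂)) = √(0.16116·0.83884·0.000509515) = √(6.88792e-05) = 0.00830.
z = (0.17400 − 0.15155)/0.00830 = 0.02245/0.00830 = 2.705.

z = 2.705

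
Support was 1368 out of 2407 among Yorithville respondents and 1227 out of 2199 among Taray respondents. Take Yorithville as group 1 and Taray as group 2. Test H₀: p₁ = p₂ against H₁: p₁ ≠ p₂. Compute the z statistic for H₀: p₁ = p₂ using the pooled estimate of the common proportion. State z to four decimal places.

p̂₁ = 1368/2407 = 0.568342, p̂₂ = 1227/2199 = 0.557981.
Pooled p̂ = (1368+1227)/(2407+2199) = 2595/4606 = 0.563396.
SE = √(p̂(1−p̂)(1/n₁+1/n₂)) = √(0.563396·0.436604·0.000870207) = √(0.000214054) = 0.014631.
z = (0.568342 − 0.557981)/0.014631 = 0.010361/0.014631 = 0.7082.

z = 0.7082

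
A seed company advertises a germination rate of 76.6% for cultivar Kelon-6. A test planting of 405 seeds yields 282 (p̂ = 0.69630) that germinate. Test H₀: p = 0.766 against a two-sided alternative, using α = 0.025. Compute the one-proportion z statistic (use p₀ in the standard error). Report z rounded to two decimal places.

z = -3.31

p̂ = 282/405 ≈ 0.69630.
SE = √(p₀(1−p₀)/n) = √(0.17924/405) = 0.02104.
z = (0.69630 − 0.766)/0.02104 = -0.06970/0.02104 = -3.31.
Two-sided p-value ≈ 2·Φ(−3.313) = 0.0009; since p < α = 0.025, reject H₀.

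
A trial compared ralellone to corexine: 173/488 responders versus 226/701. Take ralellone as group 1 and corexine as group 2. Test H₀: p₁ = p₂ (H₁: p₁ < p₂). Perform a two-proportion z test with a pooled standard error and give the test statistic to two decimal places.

z = 1.15

p̂₁ = 173/488 = 0.3545, p̂₂ = 226/701 = 0.3224.
Pooled p̂ = (173+226)/(488+701) = 399/1189 = 0.3356.
SE = √(p̂(1−p̂)(1/n₁+1/n₂)) = √(0.3356·0.6644·0.00347571) = √(0.000774962) = 0.0278.
z = (0.3545 − 0.3224)/0.0278 = 0.0321/0.0278 = 1.15.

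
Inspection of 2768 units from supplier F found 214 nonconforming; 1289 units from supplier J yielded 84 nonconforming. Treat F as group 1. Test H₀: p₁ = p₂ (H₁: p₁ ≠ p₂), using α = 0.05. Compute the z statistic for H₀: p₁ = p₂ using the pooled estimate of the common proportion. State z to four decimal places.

z = 1.3806

p̂₁ = 214/2768 ≈ 0.077312, p̂₂ = 84/1289 ≈ 0.065167.
Pooled p̂ = (214+84)/(2768+1289) = 298/4057 = 0.073453.
SE = √(p̂(1−p̂)(1/n₁+1/n₂)) = √(0.073453·0.926547·0.00113707) = √(7.73864e-05) = 0.008797.
z = (0.077312 − 0.065167)/0.008797 = 0.012145/0.008797 = 1.3806.
Two-sided p-value ≈ 2·Φ(−1.381) = 0.1674; since p > α = 0.05, fail to reject H₀.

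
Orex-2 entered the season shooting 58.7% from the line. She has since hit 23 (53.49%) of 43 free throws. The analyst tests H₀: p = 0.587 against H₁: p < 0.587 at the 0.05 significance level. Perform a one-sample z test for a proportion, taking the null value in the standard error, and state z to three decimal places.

p̂ = 23/43 ≈ 0.53488.
Under H₀, SE = √(0.587·0.413/43) = √(0.00563793) = 0.07509.
z = (0.53488 − 0.587)/0.07509 = -0.05212/0.07509 = -0.694.
p-value = P(Z < -0.694) ≈ 0.2438. With α = 0.05, fail to reject H₀.

z = -0.694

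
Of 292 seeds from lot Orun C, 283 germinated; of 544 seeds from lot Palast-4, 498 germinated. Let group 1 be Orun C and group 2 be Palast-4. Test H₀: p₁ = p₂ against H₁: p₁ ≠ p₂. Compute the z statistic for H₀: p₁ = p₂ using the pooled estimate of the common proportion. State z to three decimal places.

p̂₁ = 283/292 = 0.969178, p̂₂ = 498/544 = 0.915441.
Pooled p̂ = (283+498)/(292+544) = 781/836 = 0.934211.
SE = √(0.0614612 × 0.00526289) = 0.017985.
z = (0.969178 − 0.915441)/0.017985 = 0.053737/0.017985 = 2.988.
p-value = 2·P(Z > 2.988) ≈ 0.0028.

z = 2.988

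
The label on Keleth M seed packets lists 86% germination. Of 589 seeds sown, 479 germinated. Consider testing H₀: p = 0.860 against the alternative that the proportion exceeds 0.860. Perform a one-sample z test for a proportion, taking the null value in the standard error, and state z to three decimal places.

z = -3.270

p̂ = 479/589 = 0.81324.
Standard error under H₀: √(0.86×0.14/589) = 0.01430.
z = (0.81324 − 0.86)/0.01430 = -0.04676/0.01430 = -3.270.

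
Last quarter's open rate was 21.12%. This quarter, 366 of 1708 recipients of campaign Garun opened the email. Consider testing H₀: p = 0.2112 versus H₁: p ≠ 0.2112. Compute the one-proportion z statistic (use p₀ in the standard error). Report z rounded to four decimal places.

z = 0.3124

p̂ = 366/1708 ≈ 0.2142857.
Standard error under H₀: √(0.2112×0.7888/1708) = 0.0098761.
z = (0.2142857 − 0.2112)/0.0098761 = 0.0030857/0.0098761 = 0.3124.
p-value = 2·P(Z > 0.312) ≈ 0.7547.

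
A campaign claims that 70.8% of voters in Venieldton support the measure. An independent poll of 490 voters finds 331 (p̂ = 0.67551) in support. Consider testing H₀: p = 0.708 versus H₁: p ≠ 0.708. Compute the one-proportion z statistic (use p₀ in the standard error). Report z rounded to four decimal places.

p̂ = 331/490 = 0.6755102.
Under H₀, SE = √(0.708·0.292/490) = √(0.00042191) = 0.0205405.
z = (0.6755102 − 0.708)/0.0205405 = -0.0324898/0.0205405 = -1.5817.
Two-sided p-value ≈ 2·Φ(−1.582) = 0.1137.

z = -1.5817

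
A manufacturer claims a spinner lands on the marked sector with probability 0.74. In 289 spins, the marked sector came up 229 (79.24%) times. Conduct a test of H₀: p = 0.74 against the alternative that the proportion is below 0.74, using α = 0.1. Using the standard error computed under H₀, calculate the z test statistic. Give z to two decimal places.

z = 2.03

p̂ = 229/289 ≈ 0.7924.
Under H₀, SE = √(0.74·0.26/289) = √(0.000665744) = 0.0258.
z = (0.7924 − 0.74)/0.0258 = 0.0524/0.0258 = 2.03.
p-value = P(Z < 2.030) ≈ 0.9788. With α = 0.1, fail to reject H₀.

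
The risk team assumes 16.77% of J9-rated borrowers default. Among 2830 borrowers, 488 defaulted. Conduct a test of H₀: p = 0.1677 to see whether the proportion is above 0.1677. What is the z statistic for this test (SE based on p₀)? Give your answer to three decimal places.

p̂ = 488/2830 ≈ 0.17244.
Standard error under H₀: √(0.1677×0.8323/2830) = 0.00702.
z = (0.17244 − 0.1677)/0.00702 = 0.00474/0.00702 = 0.675.

z = 0.675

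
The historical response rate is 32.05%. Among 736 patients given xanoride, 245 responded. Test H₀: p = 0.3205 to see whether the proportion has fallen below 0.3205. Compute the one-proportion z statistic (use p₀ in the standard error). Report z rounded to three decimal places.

z = 0.720

p̂ = 245/736 = 0.33288.
Standard error under H₀: √(0.3205×0.6795/736) = 0.01720.
z = (0.33288 − 0.3205)/0.01720 = 0.01238/0.01720 = 0.720.
p-value = P(Z < 0.720) ≈ 0.7642.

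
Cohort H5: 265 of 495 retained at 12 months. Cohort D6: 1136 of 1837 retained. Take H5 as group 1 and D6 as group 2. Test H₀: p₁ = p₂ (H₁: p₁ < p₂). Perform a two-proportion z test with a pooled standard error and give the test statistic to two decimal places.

z = -3.35

p̂₁ = 265/495 ≈ 0.5354, p̂₂ = 1136/1837 ≈ 0.6184.
Pooled p̂ = (265+1136)/(495+1837) = 1401/2332 = 0.6008.
SE = √(0.239845 × 0.00256457) = 0.0248.
z = (0.5354 − 0.6184)/0.0248 = -0.0830/0.0248 = -3.35.
p-value = P(Z < -3.348) ≈ 0.0004.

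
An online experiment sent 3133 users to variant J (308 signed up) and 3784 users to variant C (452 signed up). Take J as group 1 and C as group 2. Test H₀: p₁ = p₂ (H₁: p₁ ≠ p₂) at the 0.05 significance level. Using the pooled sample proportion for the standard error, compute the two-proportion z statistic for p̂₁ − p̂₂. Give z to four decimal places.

z = -2.7988

p̂₁ = 308/3133 = 0.098308, p̂₂ = 452/3784 = 0.119450.
Pooled p̂ = (308+452)/(3133+3784) = 760/6917 = 0.109874.
SE = √(p̂(1−p̂)(1/n₁+1/n₂)) = √(0.109874·0.890126·0.000583454) = √(5.70628e-05) = 0.007554.
z = (0.098308 − 0.119450)/0.007554 = -0.021142/0.007554 = -2.7988.
Two-sided p-value ≈ 2·Φ(−2.799) = 0.0051. With α = 0.05, reject H₀.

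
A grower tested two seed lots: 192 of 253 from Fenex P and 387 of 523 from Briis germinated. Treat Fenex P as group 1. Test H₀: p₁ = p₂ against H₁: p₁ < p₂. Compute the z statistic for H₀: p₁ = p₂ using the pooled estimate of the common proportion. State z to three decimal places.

z = 0.568

p̂₁ = 192/253 ≈ 0.75889, p̂₂ = 387/523 ≈ 0.73996.
Pooled p̂ = (192+387)/(253+523) = 579/776 = 0.74613.
SE = √(p̂(1−p̂)(1/n₁+1/n₂)) = √(0.74613·0.25387·0.00586462) = √(0.00111086) = 0.03333.
z = (0.75889 − 0.73996)/0.03333 = 0.01893/0.03333 = 0.568.
p-value = P(Z < 0.568) ≈ 0.7150.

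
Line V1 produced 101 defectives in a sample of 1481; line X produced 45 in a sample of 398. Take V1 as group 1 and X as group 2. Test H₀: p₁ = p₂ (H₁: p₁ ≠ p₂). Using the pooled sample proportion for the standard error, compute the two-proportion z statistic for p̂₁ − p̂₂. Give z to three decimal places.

p̂₁ = 101/1481 ≈ 0.068197, p̂₂ = 45/398 ≈ 0.113065.
Pooled p̂ = (101+45)/(1481+398) = 146/1879 = 0.077701.
SE = √(0.0716635 × 0.00318778) = 0.015114.
z = (0.068197 − 0.113065)/0.015114 = -0.044868/0.015114 = -2.969.
Two-sided p-value ≈ 2·Φ(−2.969) = 0.0030.

z = -2.969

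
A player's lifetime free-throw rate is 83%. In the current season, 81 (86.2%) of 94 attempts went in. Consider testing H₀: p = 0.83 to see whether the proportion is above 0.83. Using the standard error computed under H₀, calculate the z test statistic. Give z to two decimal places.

z = 0.82

p̂ = 81/94 ≈ 0.8617.
Under H₀, SE = √(0.83·0.17/94) = √(0.00150106) = 0.0387.
z = (0.8617 − 0.83)/0.0387 = 0.0317/0.0387 = 0.82.
p-value = P(Z > 0.818) ≈ 0.2066.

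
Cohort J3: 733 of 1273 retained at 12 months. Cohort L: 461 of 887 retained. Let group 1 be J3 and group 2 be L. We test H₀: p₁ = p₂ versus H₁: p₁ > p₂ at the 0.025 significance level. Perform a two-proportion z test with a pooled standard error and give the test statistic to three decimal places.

p̂₁ = 733/1273 = 0.575805, p̂₂ = 461/887 = 0.519729.
Pooled p̂ = (733+461)/(1273+887) = 1194/2160 = 0.552778.
SE = √(p̂(1−p̂)(1/n₁+1/n₂)) = √(0.552778·0.447222·0.00191294) = √(0.000472907) = 0.021746.
z = (0.575805 − 0.519729)/0.021746 = 0.056076/0.021746 = 2.579.
p-value = P(Z > 2.579) ≈ 0.0050. With α = 0.025, reject H₀.

z = 2.579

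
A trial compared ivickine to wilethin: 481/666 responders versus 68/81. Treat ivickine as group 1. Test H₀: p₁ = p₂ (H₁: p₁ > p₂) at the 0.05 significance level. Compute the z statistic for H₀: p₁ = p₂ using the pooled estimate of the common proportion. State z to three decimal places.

p̂₁ = 481/666 = 0.72222, p̂₂ = 68/81 = 0.83951.
Pooled p̂ = (481+68)/(666+81) = 549/747 = 0.73494.
SE = √(p̂(1−p̂)(1/n₁+1/n₂)) = √(0.73494·0.26506·0.0138472) = √(0.00269748) = 0.05194.
z = (0.72222 − 0.83951)/0.05194 = -0.11729/0.05194 = -2.258.
p-value = P(Z > -2.258) ≈ 0.9880; since p > α = 0.05, fail to reject H₀.

z = -2.258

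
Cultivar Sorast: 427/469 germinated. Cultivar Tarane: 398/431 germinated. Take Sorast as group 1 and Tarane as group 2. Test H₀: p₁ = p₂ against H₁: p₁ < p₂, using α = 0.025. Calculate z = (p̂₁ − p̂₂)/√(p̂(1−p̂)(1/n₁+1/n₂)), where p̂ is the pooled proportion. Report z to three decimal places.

z = -0.704

p̂₁ = 427/469 ≈ 0.91045, p̂₂ = 398/431 ≈ 0.92343.
Pooled p̂ = (427+398)/(469+431) = 825/900 = 0.91667.
SE = √(0.0763889 × 0.00445238) = 0.01844.
z = (0.91045 − 0.92343)/0.01844 = -0.01298/0.01844 = -0.704.
p-value = P(Z < -0.704) ≈ 0.2407; since p > α = 0.025, fail to reject H₀.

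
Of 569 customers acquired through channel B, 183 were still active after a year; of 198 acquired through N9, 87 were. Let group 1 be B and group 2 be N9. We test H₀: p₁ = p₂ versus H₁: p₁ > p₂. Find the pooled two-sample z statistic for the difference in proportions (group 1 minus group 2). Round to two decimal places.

p̂₁ = 183/569 = 0.3216, p̂₂ = 87/198 = 0.4394.
Pooled p̂ = (183+87)/(569+198) = 270/767 = 0.3520.
SE = √(0.228102 × 0.00680797) = 0.0394.
z = (0.3216 − 0.4394)/0.0394 = -0.1178/0.0394 = -2.99.
p-value = P(Z > -2.989) ≈ 0.9986.

z = -2.99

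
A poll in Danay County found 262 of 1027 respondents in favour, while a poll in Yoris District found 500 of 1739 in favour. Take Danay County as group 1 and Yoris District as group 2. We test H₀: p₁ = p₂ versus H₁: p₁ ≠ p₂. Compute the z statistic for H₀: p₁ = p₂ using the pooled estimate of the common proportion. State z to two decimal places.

p̂₁ = 262/1027 ≈ 0.2551, p̂₂ = 500/1739 ≈ 0.2875.
Pooled p̂ = (262+500)/(1027+1739) = 762/2766 = 0.2755.
SE = √(p̂(1−p̂)(1/n₁+1/n₂)) = √(0.2755·0.7245·0.00154875) = √(0.000309122) = 0.0176.
z = (0.2551 − 0.2875)/0.0176 = -0.0324/0.0176 = -1.84.

z = -1.84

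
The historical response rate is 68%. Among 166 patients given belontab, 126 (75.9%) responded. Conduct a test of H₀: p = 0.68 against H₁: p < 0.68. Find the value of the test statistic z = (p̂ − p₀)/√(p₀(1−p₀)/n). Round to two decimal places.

p̂ = 126/166 = 0.7590.
Standard error under H₀: √(0.68×0.32/166) = 0.0362.
z = (0.7590 − 0.68)/0.0362 = 0.0790/0.0362 = 2.18.

z = 2.18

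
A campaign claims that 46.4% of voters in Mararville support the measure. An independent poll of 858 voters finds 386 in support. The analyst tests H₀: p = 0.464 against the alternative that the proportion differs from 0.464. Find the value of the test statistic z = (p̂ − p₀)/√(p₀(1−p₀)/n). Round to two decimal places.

p̂ = 386/858 = 0.4499.
SE = √(p₀(1−p₀)/n) = √(0.2487/858) = 0.0170.
z = (0.4499 − 0.464)/0.0170 = -0.0141/0.0170 = -0.83.

z = -0.83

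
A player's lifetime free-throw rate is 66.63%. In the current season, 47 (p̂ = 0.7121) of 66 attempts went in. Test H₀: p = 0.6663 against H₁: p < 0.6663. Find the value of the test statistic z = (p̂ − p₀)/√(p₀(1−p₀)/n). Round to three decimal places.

p̂ = 47/66 ≈ 0.71212.
SE = √(p₀(1−p₀)/n) = √(0.22234/66) = 0.05804.
z = (0.71212 − 0.6663)/0.05804 = 0.04582/0.05804 = 0.789.
p-value = P(Z < 0.789) ≈ 0.7851.

z = 0.789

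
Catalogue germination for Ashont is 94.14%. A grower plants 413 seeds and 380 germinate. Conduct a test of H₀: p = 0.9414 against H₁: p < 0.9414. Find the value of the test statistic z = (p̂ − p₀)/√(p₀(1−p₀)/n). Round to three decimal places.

z = -1.843

p̂ = 380/413 = 0.92010.
Standard error under H₀: √(0.9414×0.0586/413) = 0.01156.
z = (0.92010 − 0.9414)/0.01156 = -0.02130/0.01156 = -1.843.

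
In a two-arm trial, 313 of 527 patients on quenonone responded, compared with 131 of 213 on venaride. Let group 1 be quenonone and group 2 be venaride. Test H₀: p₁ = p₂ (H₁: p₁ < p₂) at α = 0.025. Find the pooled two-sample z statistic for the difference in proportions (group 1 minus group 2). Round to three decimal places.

z = -0.530

p̂₁ = 313/527 ≈ 0.59393, p̂₂ = 131/213 ≈ 0.61502.
Pooled p̂ = (313+131)/(527+213) = 444/740 = 0.60000.
SE = √(p̂(1−p̂)(1/n₁+1/n₂)) = √(0.60000·0.40000·0.00659237) = √(0.00158217) = 0.03978.
z = (0.59393 − 0.61502)/0.03978 = -0.02109/0.03978 = -0.530.
p-value = P(Z < -0.530) ≈ 0.2979. With α = 0.025, fail to reject H₀.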